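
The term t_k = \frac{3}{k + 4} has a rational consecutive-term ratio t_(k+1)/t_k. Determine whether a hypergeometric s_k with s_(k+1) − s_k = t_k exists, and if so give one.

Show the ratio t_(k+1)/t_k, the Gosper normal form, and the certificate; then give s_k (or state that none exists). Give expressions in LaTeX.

none (Gosper's algorithm certifies no s_k)

The ratio is (k + 4)/(k + 5).
A = k + 4, B = k + 5, C = 1.
Set up (k + 4)·f(k+1) − (k + 4)·f(k) − (1) = 0.
Bound: deg f ≤ 0.
Generic f = c0 gives residual -1; -1 = 0 cannot hold, so t_k is not Gosper-summable.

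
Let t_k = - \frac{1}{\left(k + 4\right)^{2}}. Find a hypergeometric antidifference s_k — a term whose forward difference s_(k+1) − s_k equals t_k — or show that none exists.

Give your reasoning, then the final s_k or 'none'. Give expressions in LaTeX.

not Gosper-summable; s_k does not exist

t_(k+1)/t_k = (k + 4)**2/(k + 5)**2.
Normal form (A,B,C) = (k**2 + 8*k + 16, k**2 + 10*k + 25, 1).
f must satisfy (k**2 + 8*k + 16)·f(k+1) − (k**2 + 8*k + 16)·f(k) = 1.
Degrees (2,2,0) ⇒ d ≤ 0.
Generic f = c0 gives residual -1; -1 = 0 cannot hold, so t_k is not Gosper-summable.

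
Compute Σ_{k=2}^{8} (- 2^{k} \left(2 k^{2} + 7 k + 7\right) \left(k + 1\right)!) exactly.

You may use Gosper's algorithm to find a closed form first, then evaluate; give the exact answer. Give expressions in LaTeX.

Ratio r(k) = 2*(2*k**3 + 15*k**2 + 38*k + 32)/(2*k**2 + 7*k + 7).
Normal form (A,B,C) = (2*k + 4, 1, k**2 + 7*k/2 + 7/2).
f must satisfy (2*k + 4)·f(k+1) − (1)·f(k) = k**2 + 7*k/2 + 7/2.
From deg A=1, deg B=0, deg C=2: d=1.
Solve for f: f(k) = (k + 1)/2 (degree 1 ≤ 1).
Certificate R = B(k−1)f/C = (k + 1)/(2*k**2 + 7*k + 7) gives s_k = -2**k*(k + 1)*factorial(k + 1).
s_(k+1) − s_k = -2**k*(2*k**2 + 7*k + 7)*factorial(k + 1) = t_k.
Telescoping: Σ = s_(9) − s_(2) = -18579456000 − (-72) = -18579455928.

Σ = -18579455928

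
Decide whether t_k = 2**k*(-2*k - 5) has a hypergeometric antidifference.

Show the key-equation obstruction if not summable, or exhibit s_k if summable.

Yes. s_k = 2**k*(-2*k - 1).

Step 1: r(k) = 2*(2*k + 7)/(2*k + 5).
Take A(k)=2, B(k)=1, C(k)=k + 5/2.
f must satisfy (2)·f(k+1) − (1)·f(k) = k + 5/2.
deg f ≤ 1 (via 0,0,1).
Solve for f: f(k) = (2*k + 1)/2 (degree 1 ≤ 1).
Get s_k = R·t_k = 2**k*(-2*k - 1) with R(k) = B(k−1)f(k)/C(k) = (2*k + 1)/(2*k + 5).
s_(k+1) − s_k = 2**k*(-2*k - 5) = t_k.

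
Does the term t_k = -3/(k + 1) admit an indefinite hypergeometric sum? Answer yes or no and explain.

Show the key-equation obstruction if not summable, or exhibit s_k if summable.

No — t_k has no hypergeometric antidifference.

Ratio r(k) = (k + 1)/(k + 2).
So A=k + 1 and B=k + 2, with C=1.
f must satisfy (k + 1)·f(k+1) − (k + 1)·f(k) = 1.
Degrees (1,1,0) ⇒ d ≤ 0.
f = c0 ⇒ A·f(k+1) − B(k−1)·f(k) − C = -1. The system {-1 = 0} is inconsistent; no antidifference.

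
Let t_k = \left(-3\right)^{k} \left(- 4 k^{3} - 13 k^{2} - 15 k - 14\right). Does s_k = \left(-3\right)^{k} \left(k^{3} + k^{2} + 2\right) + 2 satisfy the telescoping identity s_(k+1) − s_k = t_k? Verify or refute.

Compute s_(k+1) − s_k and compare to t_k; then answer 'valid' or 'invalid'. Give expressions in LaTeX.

s_(k+1) = (-3)**(k + 1)*((k + 1)**3 + (k + 1)**2 + 2) + 2
s_(k+1) − s_k = (-3)**k*(-4*k**3 - 13*k**2 - 15*k - 14)
(s_(k+1) − s_k) − t_k = 0

valid (s_(k+1) − s_k reduces to t_k)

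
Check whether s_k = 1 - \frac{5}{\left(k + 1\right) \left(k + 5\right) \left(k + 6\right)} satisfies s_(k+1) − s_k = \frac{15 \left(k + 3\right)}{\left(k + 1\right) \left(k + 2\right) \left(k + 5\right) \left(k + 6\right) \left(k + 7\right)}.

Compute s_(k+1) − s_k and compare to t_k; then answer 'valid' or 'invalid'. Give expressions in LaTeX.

s_(k+1) = 1 - 5/((k + 2)*(k + 6)*(k + 7))
s_(k+1) − s_k = 15*(k + 3)/(k**5 + 21*k**4 + 163*k**3 + 567*k**2 + 844*k + 420)
(s_(k+1) − s_k) − t_k = 0

valid (s_(k+1) − s_k reduces to t_k)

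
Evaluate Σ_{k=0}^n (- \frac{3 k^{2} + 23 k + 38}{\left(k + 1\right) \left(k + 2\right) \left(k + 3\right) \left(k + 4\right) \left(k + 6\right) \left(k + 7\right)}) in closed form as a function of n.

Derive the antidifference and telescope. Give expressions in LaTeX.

S(n) = \frac{- n^{3} - 13 n^{2} - 50 n - 38}{18 \left(n^{3} + 13 n^{2} + 50 n + 56\right)}

t_(k+1)/t_k = (k + 1)*(k + 6)*(23*k + 3*(k + 1)**2 + 61)/((k + 5)*(k + 8)*(3*k**2 + 23*k + 38)).
So A=k + 1 and B=k + 8, with C=k**3 + 38*k**2/3 + 51*k + 190/3.
Solve (k + 1)·f(k+1) − (k + 7)·f(k) = k**3 + 38*k**2/3 + 51*k + 190/3.
d = 6 from the (1,1,3) case.
Solve for f: f(k) = k*(k + 2)*(k + 4)*(k + 5)*(k**2 + 10*k + 27)/54 (degree 6 ≤ 6).
Get s_k = R·t_k = k*(-k**2 - 10*k - 27)/(18*(k**3 + 10*k**2 + 27*k + 18)) with R(k) = B(k−1)f(k)/C(k) = k*(k + 2)*(k + 4)*(k + 7)*(k**2 + 10*k + 27)/(18*(3*k**2 + 23*k + 38)).
s_(k+1) − s_k = (-3*k**2 - 23*k - 38)/(k**6 + 23*k**5 + 207*k**4 + 925*k**3 + 2144*k**2 + 2412*k + 1008) = t_k.
Evaluate: s_(n+1) = (-n**3 - 13*n**2 - 50*n - 38)/(18*(n**3 + 13*n**2 + 50*n + 56)); subtract s_(0) = 0 ⇒ S(n) = (-n**3 - 13*n**2 - 50*n - 38)/(18*(n**3 + 13*n**2 + 50*n + 56)).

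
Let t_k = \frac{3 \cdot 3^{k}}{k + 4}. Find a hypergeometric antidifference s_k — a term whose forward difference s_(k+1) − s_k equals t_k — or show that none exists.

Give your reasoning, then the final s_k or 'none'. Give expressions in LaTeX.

none (Gosper's algorithm certifies no s_k)

Step 1: r(k) = 3*(k + 4)/(k + 5).
Normal form (A,B,C) = (3*k + 12, k + 5, 1).
Key eq: (3*k + 12)·f(k+1) = (k + 4)·f(k) + (1).
Degrees (1,1,0) ⇒ d ≤ -1.
Negative degree bound (-1): no f exists, t_k not Gosper-summable.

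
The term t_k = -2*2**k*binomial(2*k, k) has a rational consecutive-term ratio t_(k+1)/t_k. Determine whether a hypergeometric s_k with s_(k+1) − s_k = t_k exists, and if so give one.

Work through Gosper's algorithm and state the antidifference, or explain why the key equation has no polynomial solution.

none (Gosper's algorithm certifies no s_k)

r(k) = 4*(2*k + 1)/(k + 1) after simplifying.
So A=8*k + 4 and B=k + 1, with C=1.
Set up (8*k + 4)·f(k+1) − (k)·f(k) − (1) = 0.
Degrees (1,1,0) ⇒ d ≤ -1.
d = -1 < 0 ⇒ no nonzero polynomial f; not summable.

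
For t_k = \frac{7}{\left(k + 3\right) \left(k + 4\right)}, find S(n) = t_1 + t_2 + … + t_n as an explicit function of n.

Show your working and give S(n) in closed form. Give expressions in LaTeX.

S(n) = \frac{7 n}{4 \left(n + 4\right)}

The ratio is (k + 3)/(k + 5).
Factor: A=k + 3; B=k + 5; C=1.
Need (k + 3)·f(k+1) − (k + 4)·f(k) = 1.
From deg A=1, deg B=1, deg C=0: d=1.
Solve for f: f(k) = k/3 (degree 1 ≤ 1).
R(k) = B(k−1)·f(k)/C(k) = k*(k + 4)/3; s_k = R·t_k = 7*k/(3*(k + 3)).
s_(k+1) − s_k = 7/(k**2 + 7*k + 12) = t_k.
Evaluate: s_(n+1) = 7*(n + 1)/(3*(n + 4)); subtract s_(1) = 7/12 ⇒ S(n) = 7*n/(4*(n + 4)).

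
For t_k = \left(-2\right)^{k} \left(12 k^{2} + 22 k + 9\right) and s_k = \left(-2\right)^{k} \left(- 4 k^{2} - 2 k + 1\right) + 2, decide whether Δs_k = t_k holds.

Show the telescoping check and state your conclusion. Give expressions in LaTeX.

s_(k+1) = 2*(-2)**k*(2*k + 4*(k + 1)**2 + 1) + 2
s_(k+1) − s_k = (-2)**k*(12*k**2 + 22*k + 9)
(s_(k+1) − s_k) − t_k = 0

valid (s_(k+1) − s_k reduces to t_k)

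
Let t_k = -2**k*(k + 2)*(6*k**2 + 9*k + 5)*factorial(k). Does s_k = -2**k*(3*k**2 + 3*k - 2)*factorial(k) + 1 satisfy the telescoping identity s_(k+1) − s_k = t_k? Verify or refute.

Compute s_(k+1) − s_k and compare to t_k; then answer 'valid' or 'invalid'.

valid; difference matches t_k

s_(k+1) = -2**(k + 1)*(3*k + 3*(k + 1)**2 + 1)*factorial(k + 1) + 1
s_(k+1) − s_k = -2**k*(k + 2)*(6*k**2 + 9*k + 5)*factorial(k)
(s_(k+1) − s_k) − t_k = 0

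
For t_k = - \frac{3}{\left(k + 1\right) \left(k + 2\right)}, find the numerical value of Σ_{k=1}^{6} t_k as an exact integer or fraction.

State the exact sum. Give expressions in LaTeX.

Σ = -9/8

Ratio r(k) = (k + 1)/(k + 3).
So A=k + 1 and B=k + 3, with C=1.
Set up (k + 1)·f(k+1) − (k + 2)·f(k) − (1) = 0.
d = 1 from the (1,1,0) case.
A polynomial solution: f(k) = k.
So s_k = (B(k−1)f/C)·t_k = (k*(k + 2))·t_k = -3*k/(k + 1).
Δs = -3/(k**2 + 3*k + 2), as required.
Σ_(k=1)^(6) t_k = s_(7) − s_(1) = -21/8 − (-3/2) = -9/8.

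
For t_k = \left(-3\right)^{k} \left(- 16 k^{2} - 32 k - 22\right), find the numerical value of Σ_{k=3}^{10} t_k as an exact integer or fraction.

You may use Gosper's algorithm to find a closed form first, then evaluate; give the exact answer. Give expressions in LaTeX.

Compute t_(k+1)/t_k: get 3*(-8*k**2 - 32*k - 35)/(8*k**2 + 16*k + 11).
So A=-3 and B=1, with C=k**2 + 2*k + 11/8.
Solve (-3)·f(k+1) − (1)·f(k) = k**2 + 2*k + 11/8.
Degrees (0,0,2) ⇒ d ≤ 2.
Coefficient equations give f(k) = -(4*k**2 + 2*k + 1)/16.
Then R = B(k−1)f/C = -(4*k**2 + 2*k + 1)/(2*(8*k**2 + 16*k + 11)), so s_k = R(k)·t_k = (-3)**k*(4*k**2 + 2*k + 1).
Check: Δs_k = (-3)**k*(-16*k**2 - 32*k - 22). ✓
Evaluate s at k=11 and k=3: -89813529 and -1161; difference -89812368.

Σ = -89812368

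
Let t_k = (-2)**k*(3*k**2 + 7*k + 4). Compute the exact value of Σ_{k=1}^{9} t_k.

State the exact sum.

Σ = -112644

Ratio r(k) = 2*(-3*k**2 - 13*k - 14)/(3*k**2 + 7*k + 4).
Factor: A=-2; B=1; C=k**2 + 7*k/3 + 4/3.
Set up (-2)·f(k+1) − (1)·f(k) − (k**2 + 7*k/3 + 4/3) = 0.
Bound: deg f ≤ 2.
Coefficient equations give f(k) = -k*(k + 1)/3.
Certificate R = B(k−1)f/C = -k/(3*k + 4) gives s_k = (-2)**k*k*(-k - 1).
Δs = (-2)**k*(k + 1)*(3*k + 4), as required.
Evaluate s at k=10 and k=1: -112640 and 4; difference -112644.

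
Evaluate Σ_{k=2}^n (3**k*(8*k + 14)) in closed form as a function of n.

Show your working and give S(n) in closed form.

The ratio is 3*(4*k + 11)/(4*k + 7).
Gosper form: A/B · C(k+1)/C(k) with A=3, B=1, C=k + 7/4.
Key eq: (3)·f(k+1) = (1)·f(k) + (k + 7/4).
deg f ≤ 1 (via 0,0,1).
Coefficient equations give f(k) = (4*k + 1)/8.
So s_k = (B(k−1)f/C)·t_k = ((4*k + 1)/(2*(4*k + 7)))·t_k = 3**k*(4*k + 1).
Δs = 3**k*(8*k + 14), as required.
s_(n+1) = 3**(n + 1)*(4*n + 5) and s_(2) = 81, so S(n) = 12*3**n*n + 15*3**n - 81.

S(n) = 12*3**n*n + 15*3**n - 81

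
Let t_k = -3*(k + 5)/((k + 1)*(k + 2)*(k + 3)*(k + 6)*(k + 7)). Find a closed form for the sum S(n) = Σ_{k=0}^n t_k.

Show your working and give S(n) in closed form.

r(k) = (k + 1)*(k + 6)**2/((k + 4)*(k + 5)*(k + 8)) after simplifying.
So A=k + 1 and B=k + 8, with C=k**3 + 14*k**2 + 65*k + 100.
Key eq: (k + 1)·f(k+1) = (k + 7)·f(k) + (k**3 + 14*k**2 + 65*k + 100).
deg f ≤ 6 (via 1,1,3).
Solving with deg f ≤ 6: f(k) = k*(k + 3)*(k + 4)**2*(k + 5)**2/36.
Get s_k = R·t_k = k*(-k**2 - 9*k - 20)/(12*(k**3 + 9*k**2 + 20*k + 12)) with R(k) = B(k−1)f(k)/C(k) = k*(k + 3)*(k + 4)*(k + 7)/36.
Verify: 3*(-k - 5)/(k**5 + 19*k**4 + 131*k**3 + 401*k**2 + 540*k + 252) matches t_k.
Σ_(k=0)^n t_k = s_(n+1) − s_(0) = ((-n**3 - 12*n**2 - 41*n - 30)/(12*(n**3 + 12*n**2 + 41*n + 42))) − (0), i.e. (-n**3 - 12*n**2 - 41*n - 30)/(12*(n**3 + 12*n**2 + 41*n + 42)).

S(n) = (-n**3 - 12*n**2 - 41*n - 30)/(12*(n**3 + 12*n**2 + 41*n + 42))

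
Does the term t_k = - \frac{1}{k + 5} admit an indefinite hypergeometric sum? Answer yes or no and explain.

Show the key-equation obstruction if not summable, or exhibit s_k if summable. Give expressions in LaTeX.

Step 1: r(k) = (k + 5)/(k + 6).
Gosper form: A/B · C(k+1)/C(k) with A=k + 5, B=k + 6, C=1.
f must satisfy (k + 5)·f(k+1) − (k + 5)·f(k) = 1.
deg f ≤ 0 (via 1,1,0).
f = c0 ⇒ A·f(k+1) − B(k−1)·f(k) − C = -1. The system {-1 = 0} is inconsistent; no antidifference.

No — the linear system for f has no solution.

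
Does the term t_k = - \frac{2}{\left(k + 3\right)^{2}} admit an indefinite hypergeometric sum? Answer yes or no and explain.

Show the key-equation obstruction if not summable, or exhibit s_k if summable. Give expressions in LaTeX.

Ratio r(k) = (k + 3)**2/(k + 4)**2.
Gosper form: A/B · C(k+1)/C(k) with A=k**2 + 6*k + 9, B=k**2 + 8*k + 16, C=1.
Key eq: (k**2 + 6*k + 9)·f(k+1) = (k**2 + 6*k + 9)·f(k) + (1).
d = 0 from the (2,2,0) case.
Write f(k) = c0. Then LHS − RHS = -1, requiring -1 = 0: contradictory. No certificate.

No — key equation has no polynomial f.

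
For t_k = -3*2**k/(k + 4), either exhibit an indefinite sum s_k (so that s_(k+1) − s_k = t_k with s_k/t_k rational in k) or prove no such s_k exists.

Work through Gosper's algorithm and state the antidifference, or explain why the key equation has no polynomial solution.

none (Gosper's algorithm certifies no s_k)

Step 1: r(k) = 2*(k + 4)/(k + 5).
So A=2*k + 8 and B=k + 5, with C=1.
f must satisfy (2*k + 8)·f(k+1) − (k + 4)·f(k) = 1.
Bound: deg f ≤ -1.
deg f ≤ -1 is impossible — no certificate.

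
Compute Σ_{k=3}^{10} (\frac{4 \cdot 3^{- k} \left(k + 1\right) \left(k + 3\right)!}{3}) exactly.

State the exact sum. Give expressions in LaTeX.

Σ = 1434955840/729

Compute t_(k+1)/t_k: get (k + 2)*(k + 4)/(3*(k + 1)).
Gosper form: A/B · C(k+1)/C(k) with A=k/3 + 4/3, B=1, C=k + 1.
f must satisfy (k/3 + 4/3)·f(k+1) − (1)·f(k) = k + 1.
deg f ≤ 0 (via 1,0,1).
Coefficient equations give f(k) = 3.
R(k) = B(k−1)·f(k)/C(k) = 3/(k + 1); s_k = R·t_k = 4*factorial(k + 3)/3**k.
s_(k+1) − s_k = 4*(k + 1)*factorial(k + 3)/(3*3**k) = t_k.
Σ_(k=3)^(10) t_k = s_(11) − s_(3) = 1435033600/729 − (320/3) = 1434955840/729.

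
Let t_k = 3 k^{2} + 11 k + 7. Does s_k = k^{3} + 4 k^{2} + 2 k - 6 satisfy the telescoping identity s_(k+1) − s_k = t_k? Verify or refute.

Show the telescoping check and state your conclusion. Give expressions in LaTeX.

valid; difference matches t_k

s_(k+1) = k**3 + 7*k**2 + 13*k + 1
s_(k+1) − s_k = 3*k**2 + 11*k + 7
(s_(k+1) − s_k) − t_k = 0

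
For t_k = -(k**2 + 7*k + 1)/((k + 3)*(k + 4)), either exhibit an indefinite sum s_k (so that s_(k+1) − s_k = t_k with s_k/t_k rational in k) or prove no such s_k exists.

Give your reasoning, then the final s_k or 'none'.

s_k = k*(2 - 3*k)/(3*(k + 3))

Step 1: r(k) = (k + 3)*(7*k + (k + 1)**2 + 8)/((k + 5)*(k**2 + 7*k + 1)).
A = k + 3, B = k + 5, C = k**2 + 7*k + 1.
Need (k + 3)·f(k+1) − (k + 4)·f(k) = k**2 + 7*k + 1.
deg f ≤ 2 (via 1,1,2).
Coefficient equations give f(k) = k*(3*k - 2)/3.
So s_k = (B(k−1)f/C)·t_k = (k*(k + 4)*(3*k - 2)/(3*(k**2 + 7*k + 1)))·t_k = k*(2 - 3*k)/(3*(k + 3)).
Δs = (-k**2 - 7*k - 1)/(k**2 + 7*k + 12), as required.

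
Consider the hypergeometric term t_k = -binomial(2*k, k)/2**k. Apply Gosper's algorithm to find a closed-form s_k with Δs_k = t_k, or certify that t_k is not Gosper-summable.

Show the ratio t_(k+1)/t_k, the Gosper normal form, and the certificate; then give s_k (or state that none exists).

none (Gosper's algorithm certifies no s_k)

Ratio r(k) = (2*k + 1)/(k + 1).
Normal form (A,B,C) = (2*k + 1, k + 1, 1).
Key eq: (2*k + 1)·f(k+1) = (k)·f(k) + (1).
deg f ≤ -1 (via 1,1,0).
deg f ≤ -1 is impossible — no certificate.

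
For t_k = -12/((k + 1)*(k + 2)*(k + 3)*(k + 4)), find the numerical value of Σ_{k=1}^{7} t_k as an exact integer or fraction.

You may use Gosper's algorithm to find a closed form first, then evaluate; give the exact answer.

Step 1: r(k) = (k + 1)/(k + 5).
Factor: A=k + 1; B=k + 5; C=1.
f must satisfy (k + 1)·f(k+1) − (k + 4)·f(k) = 1.
From deg A=1, deg B=1, deg C=0: d=3.
A polynomial solution: f(k) = k*(k**2 + 6*k + 11)/18.
So s_k = (B(k−1)f/C)·t_k = (k*(k + 4)*(k**2 + 6*k + 11)/18)·t_k = 2*k*(-k**2 - 6*k - 11)/(3*(k + 1)*(k + 2)*(k + 3)).
Check: Δs_k = -12/(k**4 + 10*k**3 + 35*k**2 + 50*k + 24). ✓
Evaluate s at k=8 and k=1: -328/495 and -1/2; difference -161/990.

Σ = -161/990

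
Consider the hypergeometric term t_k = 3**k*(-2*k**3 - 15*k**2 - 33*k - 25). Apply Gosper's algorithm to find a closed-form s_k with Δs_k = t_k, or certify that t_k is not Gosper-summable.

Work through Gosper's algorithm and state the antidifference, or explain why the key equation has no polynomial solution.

s_k = 3**k*(-k**3 - 3*k**2 - 3*k - 2)

r(k) = 3*(2*k**3 + 21*k**2 + 69*k + 75)/(2*k**3 + 15*k**2 + 33*k + 25) after simplifying.
So A=3 and B=1, with C=k**3 + 15*k**2/2 + 33*k/2 + 25/2.
Key eq: (3)·f(k+1) = (1)·f(k) + (k**3 + 15*k**2/2 + 33*k/2 + 25/2).
From deg A=0, deg B=0, deg C=3: d=3.
Solve for f: f(k) = (k + 2)*(k**2 + k + 1)/2 (degree 3 ≤ 3).
Certificate R = B(k−1)f/C = (k + 2)*(k**2 + k + 1)/(2*k**3 + 15*k**2 + 33*k + 25) gives s_k = 3**k*(-k**3 - 3*k**2 - 3*k - 2).
Check: Δs_k = 3**k*(-2*k**3 - 15*k**2 - 33*k - 25). ✓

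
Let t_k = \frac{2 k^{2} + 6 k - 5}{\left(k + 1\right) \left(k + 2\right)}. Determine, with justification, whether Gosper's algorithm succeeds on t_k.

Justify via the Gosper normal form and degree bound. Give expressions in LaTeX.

Yes. s_k = \frac{k \left(2 k - 7\right)}{k + 1}.

Ratio r(k) = (k + 1)*(6*k + 2*(k + 1)**2 + 1)/((k + 3)*(2*k**2 + 6*k - 5)).
A = k + 1, B = k + 3, C = k**2 + 3*k - 5/2.
Key eq: (k + 1)·f(k+1) = (k + 2)·f(k) + (k**2 + 3*k - 5/2).
Degrees (1,1,2) ⇒ d ≤ 2.
Solving with deg f ≤ 2: f(k) = k*(2*k - 7)/2.
Certificate R = B(k−1)f/C = k*(k + 2)*(2*k - 7)/(2*k**2 + 6*k - 5) gives s_k = k*(2*k - 7)/(k + 1).
Δs = (2*k**2 + 6*k - 5)/(k**2 + 3*k + 2), as required.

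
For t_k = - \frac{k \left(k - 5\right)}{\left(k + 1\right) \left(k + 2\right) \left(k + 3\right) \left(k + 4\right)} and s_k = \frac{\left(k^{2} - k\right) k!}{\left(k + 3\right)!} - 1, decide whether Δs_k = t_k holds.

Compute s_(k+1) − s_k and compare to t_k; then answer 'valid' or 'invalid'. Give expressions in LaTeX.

Valid — Δs_k = t_k.

s_(k+1) = -(k**3 + 8*k**2 + 25*k + 24)/((k + 2)*(k + 3)*(k + 4))
s_(k+1) − s_k = -k*(k - 5)/((k + 1)*(k + 2)*(k + 3)*(k + 4))
(s_(k+1) − s_k) − t_k = 0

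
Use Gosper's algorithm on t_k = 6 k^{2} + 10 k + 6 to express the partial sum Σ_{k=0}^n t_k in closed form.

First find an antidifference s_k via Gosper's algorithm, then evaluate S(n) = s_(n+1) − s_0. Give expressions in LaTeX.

S(n) = 2 n^{3} + 8 n^{2} + 12 n + 6

Compute t_(k+1)/t_k: get (3*k**2 + 11*k + 11)/(3*k**2 + 5*k + 3).
Gosper form: A/B · C(k+1)/C(k) with A=1, B=1, C=k**2 + 5*k/3 + 1.
Key eq: (1)·f(k+1) = (1)·f(k) + (k**2 + 5*k/3 + 1).
Bound: deg f ≤ 3.
Match coefficients ⇒ f(k) = k*(k**2 + k + 1)/3.
R(k) = B(k−1)·f(k)/C(k) = k*(k**2 + k + 1)/(3*k**2 + 5*k + 3); s_k = R·t_k = 2*k*(k**2 + k + 1).
s_(k+1) − s_k = 6*k**2 + 10*k + 6 = t_k.
Σ_(k=0)^n t_k = s_(n+1) − s_(0) = (2*n**3 + 8*n**2 + 12*n + 6) − (0), i.e. 2*n**3 + 8*n**2 + 12*n + 6.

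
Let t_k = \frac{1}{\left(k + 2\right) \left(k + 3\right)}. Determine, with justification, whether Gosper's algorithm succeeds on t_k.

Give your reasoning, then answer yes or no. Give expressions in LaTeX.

r(k) = (k + 2)/(k + 4) after simplifying.
Gosper form: A/B · C(k+1)/C(k) with A=k + 2, B=k + 4, C=1.
f must satisfy (k + 2)·f(k+1) − (k + 3)·f(k) = 1.
From deg A=1, deg B=1, deg C=0: d=1.
Match coefficients ⇒ f(k) = k/2.
So s_k = (B(k−1)f/C)·t_k = (k*(k + 3)/2)·t_k = k/(2*(k + 2)).
Verify: 1/(k**2 + 5*k + 6) matches t_k.

Yes. s_k = \frac{k}{2 \left(k + 2\right)}.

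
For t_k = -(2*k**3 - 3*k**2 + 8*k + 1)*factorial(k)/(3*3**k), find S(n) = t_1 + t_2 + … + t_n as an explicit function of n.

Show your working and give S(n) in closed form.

Step 1: r(k) = (2*k**4 + 5*k**3 + 11*k**2 + 16*k + 8)/(3*(2*k**3 - 3*k**2 + 8*k + 1)).
So A=k/3 + 1/3 and B=1, with C=k**3 - 3*k**2/2 + 4*k + 1/2.
Key eq: (k/3 + 1/3)·f(k+1) = (1)·f(k) + (k**3 - 3*k**2/2 + 4*k + 1/2).
From deg A=1, deg B=0, deg C=3: d=2.
Solve for f: f(k) = 3*(2*k**2 - 3*k - 1)/2 (degree 2 ≤ 2).
R(k) = B(k−1)·f(k)/C(k) = 3*(2*k**2 - 3*k - 1)/(2*k**3 - 3*k**2 + 8*k + 1); s_k = R·t_k = (-2*k**2 + 3*k + 1)*factorial(k)/3**k.
Check: Δs_k = -(2*k**3 - 3*k**2 + 8*k + 1)*factorial(k)/(3*3**k). ✓
Evaluate: s_(n+1) = -3**(-n - 1)*(2*n**2 + n - 2)*factorial(n + 1); subtract s_(1) = 2/3 ⇒ S(n) = 3**(-n - 1)*(-2*3**n - 2*n**3*factorial(n) - 3*n**2*factorial(n) + n*factorial(n) + 2*factorial(n)).

S(n) = 3**(-n - 1)*(-2*3**n - 2*n**3*factorial(n) - 3*n**2*factorial(n) + n*factorial(n) + 2*factorial(n))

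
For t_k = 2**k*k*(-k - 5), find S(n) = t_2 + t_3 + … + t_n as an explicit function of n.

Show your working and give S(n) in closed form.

r(k) = 2*(k + 1)*(k + 6)/(k*(k + 5)) after simplifying.
So A=2 and B=1, with C=k**2 + 5*k.
Need (2)·f(k+1) − (1)·f(k) = k**2 + 5*k.
Bound: deg f ≤ 2.
Match coefficients ⇒ f(k) = k**2 + k - 4.
Get s_k = R·t_k = 2**k*(-k**2 - k + 4) with R(k) = B(k−1)f(k)/C(k) = (k**2 + k - 4)/(k*(k + 5)).
s_(k+1) − s_k = 2**k*k*(-k - 5) = t_k.
Evaluate: s_(n+1) = 2**(n + 1)*(-n**2 - 3*n + 2); subtract s_(2) = -8 ⇒ S(n) = -2*2**n*n**2 - 6*2**n*n + 4*2**n + 8.

S(n) = -2*2**n*n**2 - 6*2**n*n + 4*2**n + 8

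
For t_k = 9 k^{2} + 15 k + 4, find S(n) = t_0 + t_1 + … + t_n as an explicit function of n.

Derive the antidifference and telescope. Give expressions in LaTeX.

S(n) = 3 n^{3} + 12 n^{2} + 13 n + 4

Step 1: r(k) = (3*k + 7)/(3*k + 1).
Take A(k)=1, B(k)=1, C(k)=k**2 + 5*k/3 + 4/9.
Key eq: (1)·f(k+1) = (1)·f(k) + (k**2 + 5*k/3 + 4/9).
Bound: deg f ≤ 3.
Solve for f: f(k) = k*(3*k**2 + 3*k - 2)/9 (degree 3 ≤ 3).
So s_k = (B(k−1)f/C)·t_k = (k*(3*k**2 + 3*k - 2)/((3*k + 1)*(3*k + 4)))·t_k = k*(3*k**2 + 3*k - 2).
Verify: 9*k**2 + 15*k + 4 matches t_k.
Σ_(k=0)^n t_k = s_(n+1) − s_(0) = (3*n**3 + 12*n**2 + 13*n + 4) − (0), i.e. 3*n**3 + 12*n**2 + 13*n + 4.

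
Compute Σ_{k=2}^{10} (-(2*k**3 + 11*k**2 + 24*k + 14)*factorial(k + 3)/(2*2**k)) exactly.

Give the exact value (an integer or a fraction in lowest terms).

Σ = -11578366470

t_(k+1)/t_k = (2*k**4 + 25*k**3 + 120*k**2 + 259*k + 204)/(2*(2*k**3 + 11*k**2 + 24*k + 14)).
Gosper form: A/B · C(k+1)/C(k) with A=k/2 + 2, B=1, C=k**3 + 11*k**2/2 + 12*k + 7.
Key eq: (k/2 + 2)·f(k+1) = (1)·f(k) + (k**3 + 11*k**2/2 + 12*k + 7).
Bound: deg f ≤ 2.
Coefficient equations give f(k) = 2*k**2 + 3*k - 3.
Get s_k = R·t_k = -(2*k**2 + 3*k - 3)*factorial(k + 3)/2**k with R(k) = B(k−1)f(k)/C(k) = 2*(2*k**2 + 3*k - 3)/(2*k**3 + 11*k**2 + 24*k + 14).
Δs = -(2*k**3 + 11*k**2 + 24*k + 14)*factorial(k + 3)/(2*2**k), as required.
Sum = s_(11) − s_(2); s_(11) = -11578366800, s_(2) = -330 ⇒ -11578366470.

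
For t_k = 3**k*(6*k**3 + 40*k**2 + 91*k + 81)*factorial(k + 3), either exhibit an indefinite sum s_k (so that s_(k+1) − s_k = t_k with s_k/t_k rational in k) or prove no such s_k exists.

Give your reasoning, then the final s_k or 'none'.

s_k = 3**k*(2*k**2 + 2*k + 3)*factorial(k + 3)

t_(k+1)/t_k = 3*(6*k**4 + 82*k**3 + 421*k**2 + 974*k + 872)/(6*k**3 + 40*k**2 + 91*k + 81).
A = 3*k + 12, B = 1, C = k**3 + 20*k**2/3 + 91*k/6 + 27/2.
Key eq: (3*k + 12)·f(k+1) = (1)·f(k) + (k**3 + 20*k**2/3 + 91*k/6 + 27/2).
deg f ≤ 2 (via 1,0,3).
Match coefficients ⇒ f(k) = (2*k**2 + 2*k + 3)/6.
So s_k = (B(k−1)f/C)·t_k = ((2*k**2 + 2*k + 3)/(6*k**3 + 40*k**2 + 91*k + 81))·t_k = 3**k*(2*k**2 + 2*k + 3)*factorial(k + 3).
Δs = 3**k*(6*k**3 + 40*k**2 + 91*k + 81)*factorial(k + 3), as required.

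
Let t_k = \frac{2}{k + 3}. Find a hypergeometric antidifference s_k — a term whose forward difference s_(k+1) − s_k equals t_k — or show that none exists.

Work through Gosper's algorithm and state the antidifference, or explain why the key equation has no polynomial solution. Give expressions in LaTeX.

Ratio r(k) = (k + 3)/(k + 4).
Factor: A=k + 3; B=k + 4; C=1.
Key eq: (k + 3)·f(k+1) = (k + 3)·f(k) + (1).
Bound: deg f ≤ 0.
Write f(k) = c0. Then LHS − RHS = -1, requiring -1 = 0: contradictory. No certificate.

none (Gosper's algorithm certifies no s_k)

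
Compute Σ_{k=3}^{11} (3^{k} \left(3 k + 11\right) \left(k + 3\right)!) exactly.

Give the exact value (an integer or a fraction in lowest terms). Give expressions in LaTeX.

Σ = 694951773804268560

The ratio is 3*(k + 4)*(3*k + 14)/(3*k + 11).
So A=3*k + 12 and B=1, with C=k + 11/3.
f must satisfy (3*k + 12)·f(k+1) − (1)·f(k) = k + 11/3.
From deg A=1, deg B=0, deg C=1: d=0.
Match coefficients ⇒ f(k) = 1/3.
Then R = B(k−1)f/C = 1/(3*k + 11), so s_k = R(k)·t_k = 3**k*factorial(k + 3).
Check: Δs_k = 3**k*(3*k + 11)*factorial(k + 3). ✓
Evaluate s at k=12 and k=3: 694951773804288000 and 19440; difference 694951773804268560.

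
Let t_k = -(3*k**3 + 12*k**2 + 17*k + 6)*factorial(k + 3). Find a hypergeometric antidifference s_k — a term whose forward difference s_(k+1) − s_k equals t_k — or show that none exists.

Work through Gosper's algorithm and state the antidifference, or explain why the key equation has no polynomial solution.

t_(k+1)/t_k = (3*k**4 + 33*k**3 + 134*k**2 + 238*k + 152)/(3*k**3 + 12*k**2 + 17*k + 6).
Factor: A=k + 4; B=1; C=k**3 + 4*k**2 + 17*k/3 + 2.
Need (k + 4)·f(k+1) − (1)·f(k) = k**3 + 4*k**2 + 17*k/3 + 2.
Bound: deg f ≤ 2.
Coefficient equations give f(k) = (3*k**2 - 3*k + 2)/3.
So s_k = (B(k−1)f/C)·t_k = ((3*k**2 - 3*k + 2)/(3*k**3 + 12*k**2 + 17*k + 6))·t_k = -(3*k**2 - 3*k + 2)*factorial(k + 3).
Check: Δs_k = -(3*k**3 + 12*k**2 + 17*k + 6)*factorial(k + 3). ✓

s_k = -(3*k**2 - 3*k + 2)*factorial(k + 3)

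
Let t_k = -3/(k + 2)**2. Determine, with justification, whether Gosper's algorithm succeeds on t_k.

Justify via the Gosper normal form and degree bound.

No — t_k has no hypergeometric antidifference.

Compute t_(k+1)/t_k: get (k + 2)**2/(k + 3)**2.
Normal form (A,B,C) = (k**2 + 4*k + 4, k**2 + 6*k + 9, 1).
Set up (k**2 + 4*k + 4)·f(k+1) − (k**2 + 4*k + 4)·f(k) − (1) = 0.
From deg A=2, deg B=2, deg C=0: d=0.
f = c0 ⇒ A·f(k+1) − B(k−1)·f(k) − C = -1. The system {-1 = 0} is inconsistent; no antidifference.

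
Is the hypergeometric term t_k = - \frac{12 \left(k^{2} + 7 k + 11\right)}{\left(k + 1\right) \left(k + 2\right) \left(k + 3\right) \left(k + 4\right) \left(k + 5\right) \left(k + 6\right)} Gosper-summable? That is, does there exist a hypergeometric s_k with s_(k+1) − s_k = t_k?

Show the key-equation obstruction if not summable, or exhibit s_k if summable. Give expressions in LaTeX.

Yes. s_k = \frac{4 k \left(- k^{2} - 9 k - 23\right)}{15 \left(k^{3} + 9 k^{2} + 23 k + 15\right)}.

The ratio is (k + 1)*(7*k + (k + 1)**2 + 18)/((k + 7)*(k**2 + 7*k + 11)).
A = k + 1, B = k + 7, C = k**2 + 7*k + 11.
Solve (k + 1)·f(k+1) − (k + 6)·f(k) = k**2 + 7*k + 11.
d = 5 from the (1,1,2) case.
Solve for f: f(k) = k*(k + 2)*(k + 4)*(k**2 + 9*k + 23)/45 (degree 5 ≤ 5).
Certificate R = B(k−1)f/C = k*(k + 2)*(k + 4)*(k + 6)*(k**2 + 9*k + 23)/(45*(k**2 + 7*k + 11)) gives s_k = 4*k*(-k**2 - 9*k - 23)/(15*(k**3 + 9*k**2 + 23*k + 15)).
Check: Δs_k = 12*(-k**2 - 7*k - 11)/(k**6 + 21*k**5 + 175*k**4 + 735*k**3 + 1624*k**2 + 1764*k + 720). ✓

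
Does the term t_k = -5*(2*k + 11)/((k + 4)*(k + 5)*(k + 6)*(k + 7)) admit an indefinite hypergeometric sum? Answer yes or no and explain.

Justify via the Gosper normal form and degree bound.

The ratio is (k + 4)*(2*k + 13)/((k + 8)*(2*k + 11)).
Take A(k)=k + 4, B(k)=k + 8, C(k)=k + 11/2.
Key eq: (k + 4)·f(k+1) = (k + 7)·f(k) + (k + 11/2).
deg f ≤ 3 (via 1,1,1).
Coefficient equations give f(k) = k*(k + 5)*(k + 10)/48.
R(k) = B(k−1)·f(k)/C(k) = k*(k + 5)*(k + 7)*(k + 10)/(24*(2*k + 11)); s_k = R·t_k = 5*k*(-k - 10)/(24*(k**2 + 10*k + 24)).
Δs = 5*(-2*k - 11)/(k**4 + 22*k**3 + 179*k**2 + 638*k + 840), as required.

Yes. s_k = 5*k*(-k - 10)/(24*(k**2 + 10*k + 24)).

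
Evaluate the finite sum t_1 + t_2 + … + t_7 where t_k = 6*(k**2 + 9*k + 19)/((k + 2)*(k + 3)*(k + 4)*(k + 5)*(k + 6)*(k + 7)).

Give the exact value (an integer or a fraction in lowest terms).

Σ = 1/56

r(k) = (k + 2)*(9*k + (k + 1)**2 + 28)/((k + 8)*(k**2 + 9*k + 19)) after simplifying.
Factor: A=k + 2; B=k + 8; C=k**2 + 9*k + 19.
Need (k + 2)·f(k+1) − (k + 7)·f(k) = k**2 + 9*k + 19.
Degrees (1,1,2) ⇒ d ≤ 5.
Solve for f: f(k) = k*(k + 3)*(k + 5)*(k**2 + 12*k + 44)/144 (degree 5 ≤ 5).
So s_k = (B(k−1)f/C)·t_k = (k*(k + 3)*(k + 5)*(k + 7)*(k**2 + 12*k + 44)/(144*(k**2 + 9*k + 19)))·t_k = k*(k**2 + 12*k + 44)/(24*(k**3 + 12*k**2 + 44*k + 48)).
Δs = 6*(k**2 + 9*k + 19)/(k**6 + 27*k**5 + 295*k**4 + 1665*k**3 + 5104*k**2 + 8028*k + 5040), as required.
Sum = s_(8) − s_(1); s_(8) = 17/420, s_(1) = 19/840 ⇒ 1/56.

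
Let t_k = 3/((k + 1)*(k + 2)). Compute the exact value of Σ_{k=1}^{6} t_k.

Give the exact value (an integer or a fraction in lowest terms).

Σ = 9/8

t_(k+1)/t_k = (k + 1)/(k + 3).
So A=k + 1 and B=k + 3, with C=1.
Set up (k + 1)·f(k+1) − (k + 2)·f(k) − (1) = 0.
Bound: deg f ≤ 1.
Match coefficients ⇒ f(k) = k.
So s_k = (B(k−1)f/C)·t_k = (k*(k + 2))·t_k = 3*k/(k + 1).
Check: Δs_k = 3/(k**2 + 3*k + 2). ✓
Telescoping: Σ = s_(7) − s_(1) = 21/8 − (3/2) = 9/8.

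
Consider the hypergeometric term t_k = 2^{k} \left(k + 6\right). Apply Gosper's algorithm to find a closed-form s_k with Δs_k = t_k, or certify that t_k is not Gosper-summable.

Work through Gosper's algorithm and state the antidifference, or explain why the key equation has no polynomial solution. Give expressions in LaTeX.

s_k = 2^{k} \left(k + 4\right)

Step 1: r(k) = 2*(k + 7)/(k + 6).
Gosper form: A/B · C(k+1)/C(k) with A=2, B=1, C=k + 6.
f must satisfy (2)·f(k+1) − (1)·f(k) = k + 6.
Degrees (0,0,1) ⇒ d ≤ 1.
Solving with deg f ≤ 1: f(k) = k + 4.
Get s_k = R·t_k = 2**k*(k + 4) with R(k) = B(k−1)f(k)/C(k) = (k + 4)/(k + 6).
s_(k+1) − s_k = 2**k*(k + 6) = t_k.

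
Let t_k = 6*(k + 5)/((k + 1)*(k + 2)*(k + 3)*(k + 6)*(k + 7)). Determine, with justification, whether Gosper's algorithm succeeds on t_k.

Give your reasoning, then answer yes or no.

Yes. s_k = k*(k**2 + 9*k + 20)/(6*(k**3 + 9*k**2 + 20*k + 12)).

Ratio r(k) = (k + 1)*(k + 6)**2/((k + 4)*(k + 5)*(k + 8)).
Gosper form: A/B · C(k+1)/C(k) with A=k + 1, B=k + 8, C=k**3 + 14*k**2 + 65*k + 100.
Set up (k + 1)·f(k+1) − (k + 7)·f(k) − (k**3 + 14*k**2 + 65*k + 100) = 0.
From deg A=1, deg B=1, deg C=3: d=6.
Solve for f: f(k) = k*(k + 3)*(k + 4)**2*(k + 5)**2/36 (degree 6 ≤ 6).
Certificate R = B(k−1)f/C = k*(k + 3)*(k + 4)*(k + 7)/36 gives s_k = k*(k**2 + 9*k + 20)/(6*(k**3 + 9*k**2 + 20*k + 12)).
Verify: 6*(k + 5)/(k**5 + 19*k**4 + 131*k**3 + 401*k**2 + 540*k + 252) matches t_k.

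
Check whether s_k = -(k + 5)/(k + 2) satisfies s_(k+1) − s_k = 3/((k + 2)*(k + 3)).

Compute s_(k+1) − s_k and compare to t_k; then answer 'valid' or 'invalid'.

valid (s_(k+1) − s_k reduces to t_k)

s_(k+1) = (-k - 6)/(k + 3)
s_(k+1) − s_k = 3/(k**2 + 5*k + 6)
(s_(k+1) − s_k) − t_k = 0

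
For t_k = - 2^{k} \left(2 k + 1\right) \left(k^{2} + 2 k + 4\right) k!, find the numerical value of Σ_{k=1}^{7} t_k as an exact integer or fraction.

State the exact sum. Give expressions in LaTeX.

r(k) = 2*(k + 1)*(2*k + 3)*(2*k + (k + 1)**2 + 6)/((2*k + 1)*(k**2 + 2*k + 4)) after simplifying.
A = 2*k + 2, B = 1, C = k**3 + 5*k**2/2 + 5*k + 2.
Solve (2*k + 2)·f(k+1) − (1)·f(k) = k**3 + 5*k**2/2 + 5*k + 2.
Degrees (1,0,3) ⇒ d ≤ 2.
Solve for f: f(k) = (k**2 + 2)/2 (degree 2 ≤ 2).
Certificate R = B(k−1)f/C = (k**2 + 2)/((2*k + 1)*(k**2 + 2*k + 4)) gives s_k = -2**k*(k**2 + 2)*factorial(k).
Δs = -2**k*(2*k + 1)*(k**2 + 2*k + 4)*factorial(k), as required.
Σ_(k=1)^(7) t_k = s_(8) − s_(1) = -681246720 − (-6) = -681246714.

Σ = -681246714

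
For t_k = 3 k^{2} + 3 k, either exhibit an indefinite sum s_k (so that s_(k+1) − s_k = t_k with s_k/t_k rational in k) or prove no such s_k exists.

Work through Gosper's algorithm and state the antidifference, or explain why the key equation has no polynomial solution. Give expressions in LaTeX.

s_k = k^{3} - k

r(k) = (k + 2)/k after simplifying.
Factor: A=1; B=1; C=k**2 + k.
f must satisfy (1)·f(k+1) − (1)·f(k) = k**2 + k.
Degrees (0,0,2) ⇒ d ≤ 3.
Match coefficients ⇒ f(k) = k*(k - 1)*(k + 1)/3.
So s_k = (B(k−1)f/C)·t_k = ((k - 1)/3)·t_k = k**3 - k.
s_(k+1) − s_k = 3*k*(k + 1) = t_k.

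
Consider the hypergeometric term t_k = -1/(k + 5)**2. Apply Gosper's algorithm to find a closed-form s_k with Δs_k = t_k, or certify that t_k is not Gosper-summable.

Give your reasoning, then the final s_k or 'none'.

The ratio is (k + 5)**2/(k + 6)**2.
Factor: A=k**2 + 10*k + 25; B=k**2 + 12*k + 36; C=1.
Solve (k**2 + 10*k + 25)·f(k+1) − (k**2 + 10*k + 25)·f(k) = 1.
d = 0 from the (2,2,0) case.
Write f(k) = c0. Then LHS − RHS = -1, requiring -1 = 0: contradictory. No certificate.

no hypergeometric antidifference exists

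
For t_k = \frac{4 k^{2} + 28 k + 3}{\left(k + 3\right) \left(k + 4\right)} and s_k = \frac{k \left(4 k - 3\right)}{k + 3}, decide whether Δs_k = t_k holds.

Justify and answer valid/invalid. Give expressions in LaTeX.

s_(k+1) = (k + 1)*(4*k + 1)/(k + 4)
s_(k+1) − s_k = (4*k**2 + 28*k + 3)/(k**2 + 7*k + 12)
(s_(k+1) − s_k) − t_k = 0

valid; difference matches t_k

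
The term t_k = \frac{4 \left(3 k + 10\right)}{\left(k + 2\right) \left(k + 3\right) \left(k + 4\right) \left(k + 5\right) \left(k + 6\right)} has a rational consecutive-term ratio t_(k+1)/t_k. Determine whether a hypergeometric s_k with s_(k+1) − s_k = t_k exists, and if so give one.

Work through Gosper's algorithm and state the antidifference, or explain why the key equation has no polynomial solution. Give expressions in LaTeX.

t_(k+1)/t_k = (k + 2)*(3*k + 13)/((k + 7)*(3*k + 10)).
So A=k + 2 and B=k + 7, with C=k + 10/3.
f must satisfy (k + 2)·f(k+1) − (k + 6)·f(k) = k + 10/3.
deg f ≤ 4 (via 1,1,1).
A polynomial solution: f(k) = k*(k + 3)*(k**2 + 11*k + 38)/120.
So s_k = (B(k−1)f/C)·t_k = (k*(k + 3)*(k + 6)*(k**2 + 11*k + 38)/(40*(3*k + 10)))·t_k = k*(k**2 + 11*k + 38)/(10*(k**3 + 11*k**2 + 38*k + 40)).
s_(k+1) − s_k = 4*(3*k + 10)/(k**5 + 20*k**4 + 155*k**3 + 580*k**2 + 1044*k + 720) = t_k.

s_k = \frac{k \left(k^{2} + 11 k + 38\right)}{10 \left(k^{3} + 11 k^{2} + 38 k + 40\right)}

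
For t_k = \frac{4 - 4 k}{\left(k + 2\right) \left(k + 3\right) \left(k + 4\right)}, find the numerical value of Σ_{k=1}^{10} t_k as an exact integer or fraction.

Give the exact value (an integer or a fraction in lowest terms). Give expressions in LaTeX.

Ratio r(k) = k*(k + 2)/((k - 1)*(k + 5)).
A = k + 2, B = k + 5, C = k - 1.
Need (k + 2)·f(k+1) − (k + 4)·f(k) = k - 1.
deg f ≤ 2 (via 1,1,1).
A polynomial solution: f(k) = k*(k - 7)/12.
Get s_k = R·t_k = -k*(k - 7)/(3*(k + 2)*(k + 3)) with R(k) = B(k−1)f(k)/C(k) = k*(k - 7)*(k + 4)/(12*(k - 1)).
s_(k+1) − s_k = 4*(1 - k)/(k**3 + 9*k**2 + 26*k + 24) = t_k.
Sum = s_(11) − s_(1); s_(11) = -22/273, s_(1) = 1/6 ⇒ -45/182.

Σ = -45/182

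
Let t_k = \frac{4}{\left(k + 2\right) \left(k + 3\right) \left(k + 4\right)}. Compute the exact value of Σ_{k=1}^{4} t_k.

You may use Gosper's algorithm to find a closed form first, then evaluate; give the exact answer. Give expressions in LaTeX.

Σ = 11/84

Ratio r(k) = (k + 2)/(k + 5).
Factor: A=k + 2; B=k + 5; C=1.
Need (k + 2)·f(k+1) − (k + 4)·f(k) = 1.
From deg A=1, deg B=1, deg C=0: d=2.
Match coefficients ⇒ f(k) = k*(k + 5)/12.
R(k) = B(k−1)·f(k)/C(k) = k*(k + 4)*(k + 5)/12; s_k = R·t_k = k*(k + 5)/(3*(k + 2)*(k + 3)).
Verify: 4/(k**3 + 9*k**2 + 26*k + 24) matches t_k.
Σ_(k=1)^(4) t_k = s_(5) − s_(1) = 25/84 − (1/6) = 11/84.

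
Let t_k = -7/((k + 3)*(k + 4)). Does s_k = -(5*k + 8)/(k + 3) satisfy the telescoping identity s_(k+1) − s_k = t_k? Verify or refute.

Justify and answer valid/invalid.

Valid — Δs_k = t_k.

s_(k+1) = (-5*k - 13)/(k + 4)
s_(k+1) − s_k = -7/(k**2 + 7*k + 12)
(s_(k+1) − s_k) − t_k = 0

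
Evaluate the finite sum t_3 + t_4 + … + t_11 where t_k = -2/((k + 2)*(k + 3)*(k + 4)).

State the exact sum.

Compute t_(k+1)/t_k: get (k + 2)/(k + 5).
Normal form (A,B,C) = (k + 2, k + 5, 1).
f must satisfy (k + 2)·f(k+1) − (k + 4)·f(k) = 1.
Degrees (1,1,0) ⇒ d ≤ 2.
Solving with deg f ≤ 2: f(k) = k*(k + 5)/12.
Certificate R = B(k−1)f/C = k*(k + 4)*(k + 5)/12 gives s_k = k*(-k - 5)/(6*(k + 2)*(k + 3)).
s_(k+1) − s_k = -2/(k**3 + 9*k**2 + 26*k + 24) = t_k.
Σ_(k=3)^(11) t_k = s_(12) − s_(3) = -17/105 − (-2/15) = -1/35.

Σ = -1/35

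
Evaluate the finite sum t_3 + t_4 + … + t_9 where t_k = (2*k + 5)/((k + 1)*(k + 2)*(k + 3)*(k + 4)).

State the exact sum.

r(k) = (k + 1)*(2*k + 7)/((k + 5)*(2*k + 5)) after simplifying.
Normal form (A,B,C) = (k + 1, k + 5, k + 5/2).
f must satisfy (k + 1)·f(k+1) − (k + 4)·f(k) = k + 5/2.
deg f ≤ 3 (via 1,1,1).
Solving with deg f ≤ 3: f(k) = k*(k + 2)*(k + 4)/6.
R(k) = B(k−1)·f(k)/C(k) = k*(k + 2)*(k + 4)**2/(3*(2*k + 5)); s_k = R·t_k = k*(k + 4)/(3*(k**2 + 4*k + 3)).
Verify: (2*k + 5)/(k**4 + 10*k**3 + 35*k**2 + 50*k + 24) matches t_k.
Sum = s_(10) − s_(3); s_(10) = 140/429, s_(3) = 7/24 ⇒ 119/3432.

Σ = 119/3432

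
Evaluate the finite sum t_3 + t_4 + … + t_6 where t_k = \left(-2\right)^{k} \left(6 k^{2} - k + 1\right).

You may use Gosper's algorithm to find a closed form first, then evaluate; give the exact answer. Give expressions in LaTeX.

The ratio is 2*(k - 6*(k + 1)**2)/(6*k**2 - k + 1).
Factor: A=-2; B=1; C=k**2 - k/6 + 1/6.
Need (-2)·f(k+1) − (1)·f(k) = k**2 - k/6 + 1/6.
From deg A=0, deg B=0, deg C=2: d=2.
Match coefficients ⇒ f(k) = -(k - 1)*(2*k - 1)/6.
Then R = B(k−1)f/C = -(k - 1)*(2*k - 1)/(6*k**2 - k + 1), so s_k = R(k)·t_k = (-2)**k*(-2*k**2 + 3*k - 1).
s_(k+1) − s_k = (-2)**k*(6*k**2 - k + 1) = t_k.
Sum = s_(7) − s_(3); s_(7) = 9984, s_(3) = 80 ⇒ 9904.

Σ = 9904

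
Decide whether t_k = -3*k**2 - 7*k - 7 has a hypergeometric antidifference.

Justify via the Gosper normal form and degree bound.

The ratio is (3*k**2 + 13*k + 17)/(3*k**2 + 7*k + 7).
Gosper form: A/B · C(k+1)/C(k) with A=1, B=1, C=k**2 + 7*k/3 + 7/3.
Set up (1)·f(k+1) − (1)·f(k) − (k**2 + 7*k/3 + 7/3) = 0.
Bound: deg f ≤ 3.
Match coefficients ⇒ f(k) = k*(k**2 + 2*k + 4)/3.
Get s_k = R·t_k = k*(-k**2 - 2*k - 4) with R(k) = B(k−1)f(k)/C(k) = k*(k**2 + 2*k + 4)/(3*k**2 + 7*k + 7).
Check: Δs_k = -3*k**2 - 7*k - 7. ✓

Yes. s_k = k*(-k**2 - 2*k - 4).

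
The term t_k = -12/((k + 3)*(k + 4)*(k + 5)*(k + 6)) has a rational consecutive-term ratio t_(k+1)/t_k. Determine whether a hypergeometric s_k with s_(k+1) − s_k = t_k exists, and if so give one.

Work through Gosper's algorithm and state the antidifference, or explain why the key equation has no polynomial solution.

s_k = k*(-k**2 - 12*k - 47)/(15*(k + 3)*(k + 4)*(k + 5))

Ratio r(k) = (k + 3)/(k + 7).
Factor: A=k + 3; B=k + 7; C=1.
Set up (k + 3)·f(k+1) − (k + 6)·f(k) − (1) = 0.
From deg A=1, deg B=1, deg C=0: d=3.
Solve for f: f(k) = k*(k**2 + 12*k + 47)/180 (degree 3 ≤ 3).
Then R = B(k−1)f/C = k*(k + 6)*(k**2 + 12*k + 47)/180, so s_k = R(k)·t_k = k*(-k**2 - 12*k - 47)/(15*(k + 3)*(k + 4)*(k + 5)).
Verify: -12/(k**4 + 18*k**3 + 119*k**2 + 342*k + 360) matches t_k.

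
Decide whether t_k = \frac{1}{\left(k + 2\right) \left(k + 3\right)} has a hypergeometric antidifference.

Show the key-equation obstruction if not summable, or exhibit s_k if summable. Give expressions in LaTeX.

Yes. s_k = \frac{k}{2 \left(k + 2\right)}.

Compute t_(k+1)/t_k: get (k + 2)/(k + 4).
Normal form (A,B,C) = (k + 2, k + 4, 1).
Solve (k + 2)·f(k+1) − (k + 3)·f(k) = 1.
From deg A=1, deg B=1, deg C=0: d=1.
Solve for f: f(k) = k/2 (degree 1 ≤ 1).
Get s_k = R·t_k = k/(2*(k + 2)) with R(k) = B(k−1)f(k)/C(k) = k*(k + 3)/2.
Δs = 1/(k**2 + 5*k + 6), as required.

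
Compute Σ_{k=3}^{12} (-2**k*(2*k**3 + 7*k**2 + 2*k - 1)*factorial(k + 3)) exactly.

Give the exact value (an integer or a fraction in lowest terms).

Σ = -24681527245799400960

Compute t_(k+1)/t_k: get 2*(2*k**4 + 21*k**3 + 74*k**2 + 98*k + 40)/(2*k**3 + 7*k**2 + 2*k - 1).
Normal form (A,B,C) = (2*k + 8, 1, k**3 + 7*k**2/2 + k - 1/2).
Solve (2*k + 8)·f(k+1) − (1)·f(k) = k**3 + 7*k**2/2 + k - 1/2.
d = 2 from the (1,0,3) case.
Match coefficients ⇒ f(k) = (k - 1)**2/2.
Certificate R = B(k−1)f/C = (k - 1)**2/(2*k**3 + 7*k**2 + 2*k - 1) gives s_k = -2**k*(k - 1)**2*factorial(k + 3).
Verify: -2**k*(2*k**3 + 7*k**2 + 2*k - 1)*factorial(k + 3) matches t_k.
Evaluate s at k=13 and k=3: -24681527245799424000 and -23040; difference -24681527245799400960.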